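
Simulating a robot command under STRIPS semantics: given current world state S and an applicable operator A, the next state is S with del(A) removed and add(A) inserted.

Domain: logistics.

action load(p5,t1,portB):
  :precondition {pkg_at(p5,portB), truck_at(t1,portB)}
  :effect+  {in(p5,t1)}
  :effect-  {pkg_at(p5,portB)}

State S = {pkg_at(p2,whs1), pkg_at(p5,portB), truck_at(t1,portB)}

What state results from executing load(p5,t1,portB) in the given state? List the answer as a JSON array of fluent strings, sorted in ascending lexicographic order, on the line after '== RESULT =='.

Progress:
  pre ⊆ S: {pkg_at(p5,portB), truck_at(t1,portB)} ⊆ S  — applicable
  S \ del = {pkg_at(p2,whs1), truck_at(t1,portB)}
  ∪ add   = {in(p5,t1), pkg_at(p2,whs1), truck_at(t1,portB)}

== RESULT ==
["in(p5,t1)", "pkg_at(p2,whs1)", "truck_at(t1,portB)"]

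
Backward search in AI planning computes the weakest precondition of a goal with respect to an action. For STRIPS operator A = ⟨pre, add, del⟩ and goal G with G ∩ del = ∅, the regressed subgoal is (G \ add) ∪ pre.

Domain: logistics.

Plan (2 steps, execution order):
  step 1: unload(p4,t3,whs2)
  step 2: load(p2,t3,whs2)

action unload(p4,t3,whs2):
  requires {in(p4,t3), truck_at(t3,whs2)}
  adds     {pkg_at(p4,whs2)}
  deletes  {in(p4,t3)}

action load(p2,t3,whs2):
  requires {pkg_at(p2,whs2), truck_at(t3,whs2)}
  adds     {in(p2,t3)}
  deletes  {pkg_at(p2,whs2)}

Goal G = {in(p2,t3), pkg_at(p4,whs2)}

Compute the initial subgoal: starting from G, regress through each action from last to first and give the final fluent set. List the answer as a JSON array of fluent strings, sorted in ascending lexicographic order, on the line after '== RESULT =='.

Regress step by step:
  through step 2 (load(p2,t3,whs2)): drop {in(p2,t3)}, keep {pkg_at(p4,whs2)}, require {pkg_at(p2,whs2), truck_at(t3,whs2)}
    → {pkg_at(p2,whs2), pkg_at(p4,whs2), truck_at(t3,whs2)}
  through step 1 (unload(p4,t3,whs2)): drop {pkg_at(p4,whs2)}, keep {pkg_at(p2,whs2), truck_at(t3,whs2)}, require {in(p4,t3), truck_at(t3,whs2)}
    → {in(p4,t3), pkg_at(p2,whs2), truck_at(t3,whs2)}

== RESULT ==
["in(p4,t3)", "pkg_at(p2,whs2)", "truck_at(t3,whs2)"]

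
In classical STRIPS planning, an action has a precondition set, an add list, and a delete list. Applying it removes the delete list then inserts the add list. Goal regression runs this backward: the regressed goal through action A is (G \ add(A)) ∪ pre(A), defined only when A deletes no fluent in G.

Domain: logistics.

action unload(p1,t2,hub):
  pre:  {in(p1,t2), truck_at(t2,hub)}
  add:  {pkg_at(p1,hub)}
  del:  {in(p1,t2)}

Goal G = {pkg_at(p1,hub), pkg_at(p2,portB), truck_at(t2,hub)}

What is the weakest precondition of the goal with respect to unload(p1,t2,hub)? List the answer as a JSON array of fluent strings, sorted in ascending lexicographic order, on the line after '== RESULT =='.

Compute (G \ add) ∪ pre:
  G ∩ del = {}  (empty — regression defined)
  G \ add = {pkg_at(p1,hub), pkg_at(p2,portB), truck_at(t2,hub)} \ {pkg_at(p1,hub)} = {pkg_at(p2,portB), truck_at(t2,hub)}
  ∪ pre   = {pkg_at(p2,portB), truck_at(t2,hub)} ∪ {in(p1,t2), truck_at(t2,hub)}
          = {in(p1,t2), pkg_at(p2,portB), truck_at(t2,hub)}

== RESULT ==
["in(p1,t2)", "pkg_at(p2,portB)", "truck_at(t2,hub)"]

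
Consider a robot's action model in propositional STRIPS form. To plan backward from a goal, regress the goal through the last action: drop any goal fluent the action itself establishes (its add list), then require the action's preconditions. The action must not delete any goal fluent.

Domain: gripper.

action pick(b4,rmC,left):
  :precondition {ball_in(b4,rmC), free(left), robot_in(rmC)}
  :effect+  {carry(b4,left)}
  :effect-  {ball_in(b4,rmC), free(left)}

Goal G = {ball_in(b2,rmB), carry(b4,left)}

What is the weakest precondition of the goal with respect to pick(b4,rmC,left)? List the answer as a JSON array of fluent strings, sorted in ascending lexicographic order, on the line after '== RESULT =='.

Regress:
  G ∩ del = {}  (empty — regression defined)
  G \ add = {ball_in(b2,rmB), carry(b4,left)} \ {carry(b4,left)} = {ball_in(b2,rmB)}
  ∪ pre   = {ball_in(b2,rmB)} ∪ {ball_in(b4,rmC), free(left), robot_in(rmC)}
          = {ball_in(b2,rmB), ball_in(b4,rmC), free(left), robot_in(rmC)}

== RESULT ==
["ball_in(b2,rmB)", "ball_in(b4,rmC)", "free(left)", "robot_in(rmC)"]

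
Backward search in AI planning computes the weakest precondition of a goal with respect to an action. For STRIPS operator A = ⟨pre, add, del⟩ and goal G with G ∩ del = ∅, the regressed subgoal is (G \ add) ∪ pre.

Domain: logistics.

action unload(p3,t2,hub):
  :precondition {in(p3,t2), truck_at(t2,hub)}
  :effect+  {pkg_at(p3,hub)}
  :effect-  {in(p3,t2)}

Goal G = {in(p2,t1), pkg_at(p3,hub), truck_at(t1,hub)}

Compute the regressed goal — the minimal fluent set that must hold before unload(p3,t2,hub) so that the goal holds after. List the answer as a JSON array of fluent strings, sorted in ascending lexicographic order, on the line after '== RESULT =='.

Compute (G \ add) ∪ pre:
  G ∩ del = {}  (empty — regression defined)
  G \ add = {in(p2,t1), pkg_at(p3,hub), truck_at(t1,hub)} \ {pkg_at(p3,hub)} = {in(p2,t1), truck_at(t1,hub)}
  ∪ pre   = {in(p2,t1), truck_at(t1,hub)} ∪ {in(p3,t2), truck_at(t2,hub)}
          = {in(p2,t1), in(p3,t2), truck_at(t1,hub), truck_at(t2,hub)}

== RESULT ==
["in(p2,t1)", "in(p3,t2)", "truck_at(t1,hub)", "truck_at(t2,hub)"]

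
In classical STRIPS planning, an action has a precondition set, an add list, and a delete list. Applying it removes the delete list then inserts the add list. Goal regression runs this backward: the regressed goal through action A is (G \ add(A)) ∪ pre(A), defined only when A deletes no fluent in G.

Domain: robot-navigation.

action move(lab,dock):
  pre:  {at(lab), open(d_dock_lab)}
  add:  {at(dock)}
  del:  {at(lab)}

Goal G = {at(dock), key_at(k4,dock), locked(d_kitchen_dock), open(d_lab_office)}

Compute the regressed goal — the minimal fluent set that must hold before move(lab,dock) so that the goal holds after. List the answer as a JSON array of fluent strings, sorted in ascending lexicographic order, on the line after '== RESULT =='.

Regress:
  G ∩ del = {}  (empty — regression defined)
  G \ add = {at(dock), key_at(k4,dock), locked(d_kitchen_dock), open(d_lab_office)} \ {at(dock)} = {key_at(k4,dock), locked(d_kitchen_dock), open(d_lab_office)}
  ∪ pre   = {key_at(k4,dock), locked(d_kitchen_dock), open(d_lab_office)} ∪ {at(lab), open(d_dock_lab)}
          = {at(lab), key_at(k4,dock), locked(d_kitchen_dock), open(d_dock_lab), open(d_lab_office)}

== RESULT ==
["at(lab)", "key_at(k4,dock)", "locked(d_kitchen_dock)", "open(d_dock_lab)", "open(d_lab_office)"]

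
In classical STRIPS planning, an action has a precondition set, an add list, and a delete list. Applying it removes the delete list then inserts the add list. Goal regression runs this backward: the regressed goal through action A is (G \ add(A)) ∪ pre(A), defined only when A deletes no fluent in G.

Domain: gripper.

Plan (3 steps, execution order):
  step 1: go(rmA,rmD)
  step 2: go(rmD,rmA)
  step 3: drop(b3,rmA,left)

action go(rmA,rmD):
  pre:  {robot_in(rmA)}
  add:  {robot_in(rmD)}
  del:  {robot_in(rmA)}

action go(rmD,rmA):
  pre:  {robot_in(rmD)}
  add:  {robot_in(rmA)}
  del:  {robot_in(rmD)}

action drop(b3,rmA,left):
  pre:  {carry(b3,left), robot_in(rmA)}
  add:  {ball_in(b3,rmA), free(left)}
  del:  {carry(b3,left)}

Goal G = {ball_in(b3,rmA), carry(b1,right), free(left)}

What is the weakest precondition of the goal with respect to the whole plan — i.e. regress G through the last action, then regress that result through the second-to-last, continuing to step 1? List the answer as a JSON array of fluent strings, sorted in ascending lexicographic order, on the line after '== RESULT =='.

Work backward from the goal:
  through step 3 (drop(b3,rmA,left)): drop {ball_in(b3,rmA), free(left)}, keep {carry(b1,right)}, require {carry(b3,left), robot_in(rmA)}
    → {carry(b1,right), carry(b3,left), robot_in(rmA)}
  through step 2 (go(rmD,rmA)): drop {robot_in(rmA)}, keep {carry(b1,right), carry(b3,left)}, require {robot_in(rmD)}
    → {carry(b1,right), carry(b3,left), robot_in(rmD)}
  through step 1 (go(rmA,rmD)): drop {robot_in(rmD)}, keep {carry(b1,right), carry(b3,left)}, require {robot_in(rmA)}
    → {carry(b1,right), carry(b3,left), robot_in(rmA)}

== RESULT ==
["carry(b1,right)", "carry(b3,left)", "robot_in(rmA)"]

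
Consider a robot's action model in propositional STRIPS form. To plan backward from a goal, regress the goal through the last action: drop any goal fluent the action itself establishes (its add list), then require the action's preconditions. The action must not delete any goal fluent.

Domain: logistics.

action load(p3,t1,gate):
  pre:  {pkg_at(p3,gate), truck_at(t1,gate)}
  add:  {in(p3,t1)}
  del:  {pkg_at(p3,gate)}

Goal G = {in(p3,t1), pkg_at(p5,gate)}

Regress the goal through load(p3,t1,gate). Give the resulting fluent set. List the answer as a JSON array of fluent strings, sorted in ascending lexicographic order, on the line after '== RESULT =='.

Compute (G \ add) ∪ pre:
  G ∩ del = {}  (empty — regression defined)
  G \ add = {in(p3,t1), pkg_at(p5,gate)} \ {in(p3,t1)} = {pkg_at(p5,gate)}
  ∪ pre   = {pkg_at(p5,gate)} ∪ {pkg_at(p3,gate), truck_at(t1,gate)}
          = {pkg_at(p3,gate), pkg_at(p5,gate), truck_at(t1,gate)}

== RESULT ==
["pkg_at(p3,gate)", "pkg_at(p5,gate)", "truck_at(t1,gate)"]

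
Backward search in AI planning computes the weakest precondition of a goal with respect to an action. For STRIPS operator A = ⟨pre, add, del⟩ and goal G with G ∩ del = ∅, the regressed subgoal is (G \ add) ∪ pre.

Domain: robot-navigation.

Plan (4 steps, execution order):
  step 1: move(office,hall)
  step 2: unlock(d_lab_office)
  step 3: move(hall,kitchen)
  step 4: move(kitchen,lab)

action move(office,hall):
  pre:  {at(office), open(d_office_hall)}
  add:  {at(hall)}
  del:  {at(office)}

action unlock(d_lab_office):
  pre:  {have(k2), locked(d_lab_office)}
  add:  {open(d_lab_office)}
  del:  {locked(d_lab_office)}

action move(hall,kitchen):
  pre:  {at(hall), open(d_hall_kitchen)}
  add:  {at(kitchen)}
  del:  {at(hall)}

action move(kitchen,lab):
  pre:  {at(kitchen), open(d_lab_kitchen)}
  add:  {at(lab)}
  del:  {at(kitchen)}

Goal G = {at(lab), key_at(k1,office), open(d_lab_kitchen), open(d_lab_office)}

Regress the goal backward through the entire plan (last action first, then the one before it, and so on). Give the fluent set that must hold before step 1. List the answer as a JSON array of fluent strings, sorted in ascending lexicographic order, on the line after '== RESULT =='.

Work backward from the goal:
  through step 4 (move(kitchen,lab)): drop {at(lab)}, keep {key_at(k1,office), open(d_lab_kitchen), open(d_lab_office)}, require {at(kitchen), open(d_lab_kitchen)}
    → {at(kitchen), key_at(k1,office), open(d_lab_kitchen), open(d_lab_office)}
  through step 3 (move(hall,kitchen)): drop {at(kitchen)}, keep {key_at(k1,office), open(d_lab_kitchen), open(d_lab_office)}, require {at(hall), open(d_hall_kitchen)}
    → {at(hall), key_at(k1,office), open(d_hall_kitchen), open(d_lab_kitchen), open(d_lab_office)}
  through step 2 (unlock(d_lab_office)): drop {open(d_lab_office)}, keep {at(hall), key_at(k1,office), open(d_hall_kitchen), open(d_lab_kitchen)}, require {have(k2), locked(d_lab_office)}
    → {at(hall), have(k2), key_at(k1,office), locked(d_lab_office), open(d_hall_kitchen), open(d_lab_kitchen)}
  through step 1 (move(office,hall)): drop {at(hall)}, keep {have(k2), key_at(k1,office), locked(d_lab_office), open(d_hall_kitchen), open(d_lab_kitchen)}, require {at(office), open(d_office_hall)}
    → {at(office), have(k2), key_at(k1,office), locked(d_lab_office), open(d_hall_kitchen), open(d_lab_kitchen), open(d_office_hall)}

== RESULT ==
["at(office)", "have(k2)", "key_at(k1,office)", "locked(d_lab_office)", "open(d_hall_kitchen)", "open(d_lab_kitchen)", "open(d_office_hall)"]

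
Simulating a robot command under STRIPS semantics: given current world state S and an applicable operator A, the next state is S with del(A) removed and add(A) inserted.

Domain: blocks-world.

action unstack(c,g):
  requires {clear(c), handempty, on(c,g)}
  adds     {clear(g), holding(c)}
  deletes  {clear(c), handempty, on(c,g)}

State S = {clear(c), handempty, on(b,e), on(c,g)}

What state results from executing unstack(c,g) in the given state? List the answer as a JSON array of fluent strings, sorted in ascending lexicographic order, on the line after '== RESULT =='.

Compute (S \ del) ∪ add:
  pre ⊆ S: {clear(c), handempty, on(c,g)} ⊆ S  — applicable
  S \ del = {on(b,e)}
  ∪ add   = {clear(g), holding(c), on(b,e)}

== RESULT ==
["clear(g)", "holding(c)", "on(b,e)"]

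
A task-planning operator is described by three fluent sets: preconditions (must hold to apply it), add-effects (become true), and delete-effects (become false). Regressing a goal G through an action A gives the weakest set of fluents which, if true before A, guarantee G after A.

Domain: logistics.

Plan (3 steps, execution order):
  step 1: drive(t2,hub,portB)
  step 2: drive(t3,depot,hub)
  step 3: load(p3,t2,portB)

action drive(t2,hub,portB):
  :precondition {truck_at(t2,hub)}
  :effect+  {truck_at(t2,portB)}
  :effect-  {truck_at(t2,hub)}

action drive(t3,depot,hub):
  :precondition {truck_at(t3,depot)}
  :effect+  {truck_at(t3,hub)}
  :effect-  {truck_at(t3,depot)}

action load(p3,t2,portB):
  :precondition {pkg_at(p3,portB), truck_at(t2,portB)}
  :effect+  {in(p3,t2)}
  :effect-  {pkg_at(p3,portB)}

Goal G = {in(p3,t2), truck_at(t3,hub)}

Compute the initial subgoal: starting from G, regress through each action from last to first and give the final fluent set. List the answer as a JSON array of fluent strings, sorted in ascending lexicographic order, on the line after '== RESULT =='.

Work backward from the goal:
  through step 3 (load(p3,t2,portB)): drop {in(p3,t2)}, keep {truck_at(t3,hub)}, require {pkg_at(p3,portB), truck_at(t2,portB)}
    → {pkg_at(p3,portB), truck_at(t2,portB), truck_at(t3,hub)}
  through step 2 (drive(t3,depot,hub)): drop {truck_at(t3,hub)}, keep {pkg_at(p3,portB), truck_at(t2,portB)}, require {truck_at(t3,depot)}
    → {pkg_at(p3,portB), truck_at(t2,portB), truck_at(t3,depot)}
  through step 1 (drive(t2,hub,portB)): drop {truck_at(t2,portB)}, keep {pkg_at(p3,portB), truck_at(t3,depot)}, require {truck_at(t2,hub)}
    → {pkg_at(p3,portB), truck_at(t2,hub), truck_at(t3,depot)}

== RESULT ==
["pkg_at(p3,portB)", "truck_at(t2,hub)", "truck_at(t3,depot)"]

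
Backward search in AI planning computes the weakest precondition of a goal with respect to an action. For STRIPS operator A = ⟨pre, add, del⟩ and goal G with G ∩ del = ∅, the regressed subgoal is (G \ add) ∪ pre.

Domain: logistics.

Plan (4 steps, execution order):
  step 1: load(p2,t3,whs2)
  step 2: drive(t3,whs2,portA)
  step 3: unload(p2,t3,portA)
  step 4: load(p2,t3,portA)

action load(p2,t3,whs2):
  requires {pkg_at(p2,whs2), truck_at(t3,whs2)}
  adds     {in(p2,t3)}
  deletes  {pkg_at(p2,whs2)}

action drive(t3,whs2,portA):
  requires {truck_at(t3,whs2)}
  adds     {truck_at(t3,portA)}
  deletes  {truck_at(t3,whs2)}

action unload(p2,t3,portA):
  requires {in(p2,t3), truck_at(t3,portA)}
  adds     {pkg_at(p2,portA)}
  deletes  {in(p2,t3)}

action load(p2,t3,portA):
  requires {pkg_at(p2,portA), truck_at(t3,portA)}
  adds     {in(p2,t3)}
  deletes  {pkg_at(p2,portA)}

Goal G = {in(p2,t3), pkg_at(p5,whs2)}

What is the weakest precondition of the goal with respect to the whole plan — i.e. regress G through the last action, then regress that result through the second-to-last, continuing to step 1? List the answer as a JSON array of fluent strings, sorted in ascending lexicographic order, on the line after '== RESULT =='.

Regress step by step:
  through step 4 (load(p2,t3,portA)): drop {in(p2,t3)}, keep {pkg_at(p5,whs2)}, require {pkg_at(p2,portA), truck_at(t3,portA)}
    → {pkg_at(p2,portA), pkg_at(p5,whs2), truck_at(t3,portA)}
  through step 3 (unload(p2,t3,portA)): drop {pkg_at(p2,portA)}, keep {pkg_at(p5,whs2), truck_at(t3,portA)}, require {in(p2,t3), truck_at(t3,portA)}
    → {in(p2,t3), pkg_at(p5,whs2), truck_at(t3,portA)}
  through step 2 (drive(t3,whs2,portA)): drop {truck_at(t3,portA)}, keep {in(p2,t3), pkg_at(p5,whs2)}, require {truck_at(t3,whs2)}
    → {in(p2,t3), pkg_at(p5,whs2), truck_at(t3,whs2)}
  through step 1 (load(p2,t3,whs2)): drop {in(p2,t3)}, keep {pkg_at(p5,whs2), truck_at(t3,whs2)}, require {pkg_at(p2,whs2), truck_at(t3,whs2)}
    → {pkg_at(p2,whs2), pkg_at(p5,whs2), truck_at(t3,whs2)}

== RESULT ==
["pkg_at(p2,whs2)", "pkg_at(p5,whs2)", "truck_at(t3,whs2)"]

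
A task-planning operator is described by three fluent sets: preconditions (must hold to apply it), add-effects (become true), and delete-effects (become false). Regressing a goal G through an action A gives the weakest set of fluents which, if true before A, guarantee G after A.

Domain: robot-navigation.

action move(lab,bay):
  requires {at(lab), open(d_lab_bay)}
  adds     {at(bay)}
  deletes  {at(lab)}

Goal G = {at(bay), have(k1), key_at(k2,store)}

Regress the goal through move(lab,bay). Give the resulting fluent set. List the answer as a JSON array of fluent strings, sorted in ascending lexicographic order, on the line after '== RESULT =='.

Compute (G \ add) ∪ pre:
  G ∩ del = {}  (empty — regression defined)
  G \ add = {at(bay), have(k1), key_at(k2,store)} \ {at(bay)} = {have(k1), key_at(k2,store)}
  ∪ pre   = {have(k1), key_at(k2,store)} ∪ {at(lab), open(d_lab_bay)}
          = {at(lab), have(k1), key_at(k2,store), open(d_lab_bay)}

== RESULT ==
["at(lab)", "have(k1)", "key_at(k2,store)", "open(d_lab_bay)"]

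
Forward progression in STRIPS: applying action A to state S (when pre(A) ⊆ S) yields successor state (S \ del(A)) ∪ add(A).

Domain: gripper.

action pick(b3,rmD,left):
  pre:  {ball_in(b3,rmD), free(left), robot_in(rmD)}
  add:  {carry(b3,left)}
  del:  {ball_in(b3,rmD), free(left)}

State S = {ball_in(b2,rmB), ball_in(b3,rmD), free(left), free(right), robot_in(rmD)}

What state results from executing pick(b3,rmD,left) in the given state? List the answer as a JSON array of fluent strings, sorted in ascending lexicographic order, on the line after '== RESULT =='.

Compute (S \ del) ∪ add:
  pre ⊆ S: {ball_in(b3,rmD), free(left), robot_in(rmD)} ⊆ S  — applicable
  S \ del = {ball_in(b2,rmB), free(right), robot_in(rmD)}
  ∪ add   = {ball_in(b2,rmB), carry(b3,left), free(right), robot_in(rmD)}

== RESULT ==
["ball_in(b2,rmB)", "carry(b3,left)", "free(right)", "robot_in(rmD)"]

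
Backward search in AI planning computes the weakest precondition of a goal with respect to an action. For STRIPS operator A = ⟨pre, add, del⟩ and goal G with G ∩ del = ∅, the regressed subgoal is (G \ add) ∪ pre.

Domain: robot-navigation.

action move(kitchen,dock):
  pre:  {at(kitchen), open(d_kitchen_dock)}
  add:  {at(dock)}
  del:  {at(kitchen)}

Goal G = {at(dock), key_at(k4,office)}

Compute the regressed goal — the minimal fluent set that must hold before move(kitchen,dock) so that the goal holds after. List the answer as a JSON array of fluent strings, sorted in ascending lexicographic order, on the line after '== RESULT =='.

Regress:
  G ∩ del = {}  (empty — regression defined)
  G \ add = {at(dock), key_at(k4,office)} \ {at(dock)} = {key_at(k4,office)}
  ∪ pre   = {key_at(k4,office)} ∪ {at(kitchen), open(d_kitchen_dock)}
          = {at(kitchen), key_at(k4,office), open(d_kitchen_dock)}

== RESULT ==
["at(kitchen)", "key_at(k4,office)", "open(d_kitchen_dock)"]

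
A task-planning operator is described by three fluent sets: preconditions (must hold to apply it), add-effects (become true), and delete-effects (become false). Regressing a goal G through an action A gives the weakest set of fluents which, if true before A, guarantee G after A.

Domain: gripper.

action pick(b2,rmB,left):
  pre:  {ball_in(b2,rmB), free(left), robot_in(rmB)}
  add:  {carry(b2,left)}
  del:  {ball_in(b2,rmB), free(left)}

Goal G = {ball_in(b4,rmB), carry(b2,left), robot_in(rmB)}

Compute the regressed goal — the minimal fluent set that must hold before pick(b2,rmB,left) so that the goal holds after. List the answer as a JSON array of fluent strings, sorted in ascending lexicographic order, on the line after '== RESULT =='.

Compute (G \ add) ∪ pre:
  G ∩ del = {}  (empty — regression defined)
  G \ add = {ball_in(b4,rmB), carry(b2,left), robot_in(rmB)} \ {carry(b2,left)} = {ball_in(b4,rmB), robot_in(rmB)}
  ∪ pre   = {ball_in(b4,rmB), robot_in(rmB)} ∪ {ball_in(b2,rmB), free(left), robot_in(rmB)}
          = {ball_in(b2,rmB), ball_in(b4,rmB), free(left), robot_in(rmB)}

== RESULT ==
["ball_in(b2,rmB)", "ball_in(b4,rmB)", "free(left)", "robot_in(rmB)"]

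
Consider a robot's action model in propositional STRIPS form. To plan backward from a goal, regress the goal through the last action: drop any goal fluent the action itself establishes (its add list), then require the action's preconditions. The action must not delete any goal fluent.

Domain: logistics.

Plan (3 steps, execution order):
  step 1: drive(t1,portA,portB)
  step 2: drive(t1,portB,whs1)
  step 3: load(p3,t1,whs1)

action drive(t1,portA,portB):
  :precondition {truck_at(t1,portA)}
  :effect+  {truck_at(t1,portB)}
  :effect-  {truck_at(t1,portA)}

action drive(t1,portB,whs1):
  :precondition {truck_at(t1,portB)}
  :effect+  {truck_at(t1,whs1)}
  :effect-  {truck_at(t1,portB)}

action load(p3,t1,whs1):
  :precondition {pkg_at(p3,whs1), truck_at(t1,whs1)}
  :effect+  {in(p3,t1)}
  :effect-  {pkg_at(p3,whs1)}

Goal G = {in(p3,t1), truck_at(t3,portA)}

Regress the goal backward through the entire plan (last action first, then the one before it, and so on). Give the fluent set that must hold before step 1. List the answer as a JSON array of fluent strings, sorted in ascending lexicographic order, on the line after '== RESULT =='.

Work backward from the goal:
  through step 3 (load(p3,t1,whs1)): drop {in(p3,t1)}, keep {truck_at(t3,portA)}, require {pkg_at(p3,whs1), truck_at(t1,whs1)}
    → {pkg_at(p3,whs1), truck_at(t1,whs1), truck_at(t3,portA)}
  through step 2 (drive(t1,portB,whs1)): drop {truck_at(t1,whs1)}, keep {pkg_at(p3,whs1), truck_at(t3,portA)}, require {truck_at(t1,portB)}
    → {pkg_at(p3,whs1), truck_at(t1,portB), truck_at(t3,portA)}
  through step 1 (drive(t1,portA,portB)): drop {truck_at(t1,portB)}, keep {pkg_at(p3,whs1), truck_at(t3,portA)}, require {truck_at(t1,portA)}
    → {pkg_at(p3,whs1), truck_at(t1,portA), truck_at(t3,portA)}

== RESULT ==
["pkg_at(p3,whs1)", "truck_at(t1,portA)", "truck_at(t3,portA)"]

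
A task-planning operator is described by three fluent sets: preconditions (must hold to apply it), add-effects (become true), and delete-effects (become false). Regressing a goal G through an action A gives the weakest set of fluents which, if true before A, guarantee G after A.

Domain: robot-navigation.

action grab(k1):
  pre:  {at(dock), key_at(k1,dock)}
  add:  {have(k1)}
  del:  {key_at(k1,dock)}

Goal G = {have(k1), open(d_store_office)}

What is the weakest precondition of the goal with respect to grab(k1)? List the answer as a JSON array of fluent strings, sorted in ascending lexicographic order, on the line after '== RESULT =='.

Regress:
  G ∩ del = {}  (empty — regression defined)
  G \ add = {have(k1), open(d_store_office)} \ {have(k1)} = {open(d_store_office)}
  ∪ pre   = {open(d_store_office)} ∪ {at(dock), key_at(k1,dock)}
          = {at(dock), key_at(k1,dock), open(d_store_office)}

== RESULT ==
["at(dock)", "key_at(k1,dock)", "open(d_store_office)"]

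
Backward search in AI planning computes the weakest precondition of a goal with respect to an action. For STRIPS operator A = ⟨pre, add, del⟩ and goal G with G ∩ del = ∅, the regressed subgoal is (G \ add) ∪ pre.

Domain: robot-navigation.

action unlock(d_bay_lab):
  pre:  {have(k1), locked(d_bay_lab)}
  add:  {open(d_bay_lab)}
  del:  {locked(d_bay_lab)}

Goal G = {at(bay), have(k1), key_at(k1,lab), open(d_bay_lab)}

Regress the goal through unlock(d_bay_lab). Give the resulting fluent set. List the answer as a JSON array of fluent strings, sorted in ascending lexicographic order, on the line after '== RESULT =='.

Regress:
  G ∩ del = {}  (empty — regression defined)
  G \ add = {at(bay), have(k1), key_at(k1,lab), open(d_bay_lab)} \ {open(d_bay_lab)} = {at(bay), have(k1), key_at(k1,lab)}
  ∪ pre   = {at(bay), have(k1), key_at(k1,lab)} ∪ {have(k1), locked(d_bay_lab)}
          = {at(bay), have(k1), key_at(k1,lab), locked(d_bay_lab)}

== RESULT ==
["at(bay)", "have(k1)", "key_at(k1,lab)", "locked(d_bay_lab)"]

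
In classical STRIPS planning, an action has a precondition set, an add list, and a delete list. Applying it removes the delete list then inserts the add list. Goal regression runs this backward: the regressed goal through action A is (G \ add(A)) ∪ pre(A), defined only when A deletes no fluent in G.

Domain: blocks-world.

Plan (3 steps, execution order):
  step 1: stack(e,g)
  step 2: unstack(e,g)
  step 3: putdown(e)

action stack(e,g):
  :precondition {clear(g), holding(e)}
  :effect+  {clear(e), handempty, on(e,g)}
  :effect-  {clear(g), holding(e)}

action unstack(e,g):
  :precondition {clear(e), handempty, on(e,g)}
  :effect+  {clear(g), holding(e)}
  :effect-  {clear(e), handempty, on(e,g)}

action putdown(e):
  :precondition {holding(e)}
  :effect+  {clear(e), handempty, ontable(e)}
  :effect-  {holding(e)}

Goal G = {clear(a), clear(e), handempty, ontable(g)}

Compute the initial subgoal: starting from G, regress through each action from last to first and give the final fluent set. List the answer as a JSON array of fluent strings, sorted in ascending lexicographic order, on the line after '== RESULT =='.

Work backward from the goal:
  through step 3 (putdown(e)): drop {clear(e), handempty}, keep {clear(a), ontable(g)}, require {holding(e)}
    → {clear(a), holding(e), ontable(g)}
  through step 2 (unstack(e,g)): drop {holding(e)}, keep {clear(a), ontable(g)}, require {clear(e), handempty, on(e,g)}
    → {clear(a), clear(e), handempty, on(e,g), ontable(g)}
  through step 1 (stack(e,g)): drop {clear(e), handempty, on(e,g)}, keep {clear(a), ontable(g)}, require {clear(g), holding(e)}
    → {clear(a), clear(g), holding(e), ontable(g)}

== RESULT ==
["clear(a)", "clear(g)", "holding(e)", "ontable(g)"]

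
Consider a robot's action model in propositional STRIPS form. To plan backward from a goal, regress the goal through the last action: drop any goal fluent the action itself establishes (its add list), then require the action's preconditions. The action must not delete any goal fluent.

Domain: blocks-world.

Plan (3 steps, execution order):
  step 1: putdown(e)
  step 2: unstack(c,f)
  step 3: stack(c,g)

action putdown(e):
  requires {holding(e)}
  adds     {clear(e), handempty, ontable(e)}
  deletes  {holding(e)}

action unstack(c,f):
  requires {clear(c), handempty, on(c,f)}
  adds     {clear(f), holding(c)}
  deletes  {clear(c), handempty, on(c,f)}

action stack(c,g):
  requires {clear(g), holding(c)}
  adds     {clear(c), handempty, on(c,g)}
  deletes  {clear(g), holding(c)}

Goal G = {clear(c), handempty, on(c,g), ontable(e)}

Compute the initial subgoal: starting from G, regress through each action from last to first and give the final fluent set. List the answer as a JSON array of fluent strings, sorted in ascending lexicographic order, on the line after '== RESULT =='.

Regress step by step:
  through step 3 (stack(c,g)): drop {clear(c), handempty, on(c,g)}, keep {ontable(e)}, require {clear(g), holding(c)}
    → {clear(g), holding(c), ontable(e)}
  through step 2 (unstack(c,f)): drop {holding(c)}, keep {clear(g), ontable(e)}, require {clear(c), handempty, on(c,f)}
    → {clear(c), clear(g), handempty, on(c,f), ontable(e)}
  through step 1 (putdown(e)): drop {handempty, ontable(e)}, keep {clear(c), clear(g), on(c,f)}, require {holding(e)}
    → {clear(c), clear(g), holding(e), on(c,f)}

== RESULT ==
["clear(c)", "clear(g)", "holding(e)", "on(c,f)"]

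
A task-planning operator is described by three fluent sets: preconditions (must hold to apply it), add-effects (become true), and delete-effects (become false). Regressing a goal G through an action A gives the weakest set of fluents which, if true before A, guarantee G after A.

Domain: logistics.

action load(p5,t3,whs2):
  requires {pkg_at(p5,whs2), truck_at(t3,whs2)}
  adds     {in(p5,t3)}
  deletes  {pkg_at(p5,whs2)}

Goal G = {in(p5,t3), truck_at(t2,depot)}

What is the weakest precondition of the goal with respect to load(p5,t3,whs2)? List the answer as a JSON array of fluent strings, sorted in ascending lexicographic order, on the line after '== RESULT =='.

Compute (G \ add) ∪ pre:
  G ∩ del = {}  (empty — regression defined)
  G \ add = {in(p5,t3), truck_at(t2,depot)} \ {in(p5,t3)} = {truck_at(t2,depot)}
  ∪ pre   = {truck_at(t2,depot)} ∪ {pkg_at(p5,whs2), truck_at(t3,whs2)}
          = {pkg_at(p5,whs2), truck_at(t2,depot), truck_at(t3,whs2)}

== RESULT ==
["pkg_at(p5,whs2)", "truck_at(t2,depot)", "truck_at(t3,whs2)"]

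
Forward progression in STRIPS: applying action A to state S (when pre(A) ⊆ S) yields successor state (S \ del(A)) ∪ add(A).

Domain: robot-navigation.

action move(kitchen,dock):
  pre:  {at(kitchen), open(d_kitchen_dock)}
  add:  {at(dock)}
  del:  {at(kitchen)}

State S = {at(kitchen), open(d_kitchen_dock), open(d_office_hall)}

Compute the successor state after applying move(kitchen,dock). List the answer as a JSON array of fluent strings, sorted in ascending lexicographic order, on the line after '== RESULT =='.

Progress:
  pre ⊆ S: {at(kitchen), open(d_kitchen_dock)} ⊆ S  — applicable
  S \ del = {open(d_kitchen_dock), open(d_office_hall)}
  ∪ add   = {at(dock), open(d_kitchen_dock), open(d_office_hall)}

== RESULT ==
["at(dock)", "open(d_kitchen_dock)", "open(d_office_hall)"]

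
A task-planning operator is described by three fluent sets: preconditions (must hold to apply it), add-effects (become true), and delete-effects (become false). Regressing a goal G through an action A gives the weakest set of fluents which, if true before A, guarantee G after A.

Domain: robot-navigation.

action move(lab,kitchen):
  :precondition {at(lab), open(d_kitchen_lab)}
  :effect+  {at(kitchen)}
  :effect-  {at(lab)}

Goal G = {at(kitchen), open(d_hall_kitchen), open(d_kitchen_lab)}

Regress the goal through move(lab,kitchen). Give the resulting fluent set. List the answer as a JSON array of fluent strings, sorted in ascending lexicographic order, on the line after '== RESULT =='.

Compute (G \ add) ∪ pre:
  G ∩ del = {}  (empty — regression defined)
  G \ add = {at(kitchen), open(d_hall_kitchen), open(d_kitchen_lab)} \ {at(kitchen)} = {open(d_hall_kitchen), open(d_kitchen_lab)}
  ∪ pre   = {open(d_hall_kitchen), open(d_kitchen_lab)} ∪ {at(lab), open(d_kitchen_lab)}
          = {at(lab), open(d_hall_kitchen), open(d_kitchen_lab)}

== RESULT ==
["at(lab)", "open(d_hall_kitchen)", "open(d_kitchen_lab)"]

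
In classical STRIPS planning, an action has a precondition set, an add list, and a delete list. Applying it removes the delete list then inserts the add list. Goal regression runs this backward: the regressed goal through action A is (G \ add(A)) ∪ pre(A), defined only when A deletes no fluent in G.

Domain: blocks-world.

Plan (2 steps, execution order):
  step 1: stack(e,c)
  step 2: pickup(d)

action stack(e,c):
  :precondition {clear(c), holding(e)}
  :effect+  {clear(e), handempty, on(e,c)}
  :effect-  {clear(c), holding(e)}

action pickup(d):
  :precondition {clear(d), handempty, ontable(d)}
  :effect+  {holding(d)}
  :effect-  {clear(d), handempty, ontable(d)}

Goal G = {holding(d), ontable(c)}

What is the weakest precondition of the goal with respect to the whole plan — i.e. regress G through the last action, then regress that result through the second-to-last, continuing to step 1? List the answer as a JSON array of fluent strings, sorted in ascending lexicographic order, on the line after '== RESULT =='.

Regress step by step:
  through step 2 (pickup(d)): drop {holding(d)}, keep {ontable(c)}, require {clear(d), handempty, ontable(d)}
    → {clear(d), handempty, ontable(c), ontable(d)}
  through step 1 (stack(e,c)): drop {handempty}, keep {clear(d), ontable(c), ontable(d)}, require {clear(c), holding(e)}
    → {clear(c), clear(d), holding(e), ontable(c), ontable(d)}

== RESULT ==
["clear(c)", "clear(d)", "holding(e)", "ontable(c)", "ontable(d)"]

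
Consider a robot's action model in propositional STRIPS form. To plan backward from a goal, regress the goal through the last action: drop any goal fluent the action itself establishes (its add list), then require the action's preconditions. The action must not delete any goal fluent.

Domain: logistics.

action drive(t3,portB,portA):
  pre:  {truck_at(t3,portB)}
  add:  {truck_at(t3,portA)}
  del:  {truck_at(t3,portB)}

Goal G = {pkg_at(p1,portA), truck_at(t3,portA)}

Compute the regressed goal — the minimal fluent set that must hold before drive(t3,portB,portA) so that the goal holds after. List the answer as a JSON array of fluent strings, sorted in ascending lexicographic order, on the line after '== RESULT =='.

Regress:
  G ∩ del = {}  (empty — regression defined)
  G \ add = {pkg_at(p1,portA), truck_at(t3,portA)} \ {truck_at(t3,portA)} = {pkg_at(p1,portA)}
  ∪ pre   = {pkg_at(p1,portA)} ∪ {truck_at(t3,portB)}
          = {pkg_at(p1,portA), truck_at(t3,portB)}

== RESULT ==
["pkg_at(p1,portA)", "truck_at(t3,portB)"]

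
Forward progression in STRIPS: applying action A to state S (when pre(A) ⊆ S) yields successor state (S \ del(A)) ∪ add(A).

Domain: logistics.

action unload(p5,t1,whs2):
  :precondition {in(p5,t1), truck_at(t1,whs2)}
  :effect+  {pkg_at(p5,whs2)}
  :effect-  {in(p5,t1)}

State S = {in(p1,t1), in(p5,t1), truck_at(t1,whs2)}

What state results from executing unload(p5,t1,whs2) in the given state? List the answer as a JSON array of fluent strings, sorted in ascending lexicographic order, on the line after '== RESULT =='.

Progress:
  pre ⊆ S: {in(p5,t1), truck_at(t1,whs2)} ⊆ S  — applicable
  S \ del = {in(p1,t1), truck_at(t1,whs2)}
  ∪ add   = {in(p1,t1), pkg_at(p5,whs2), truck_at(t1,whs2)}

== RESULT ==
["in(p1,t1)", "pkg_at(p5,whs2)", "truck_at(t1,whs2)"]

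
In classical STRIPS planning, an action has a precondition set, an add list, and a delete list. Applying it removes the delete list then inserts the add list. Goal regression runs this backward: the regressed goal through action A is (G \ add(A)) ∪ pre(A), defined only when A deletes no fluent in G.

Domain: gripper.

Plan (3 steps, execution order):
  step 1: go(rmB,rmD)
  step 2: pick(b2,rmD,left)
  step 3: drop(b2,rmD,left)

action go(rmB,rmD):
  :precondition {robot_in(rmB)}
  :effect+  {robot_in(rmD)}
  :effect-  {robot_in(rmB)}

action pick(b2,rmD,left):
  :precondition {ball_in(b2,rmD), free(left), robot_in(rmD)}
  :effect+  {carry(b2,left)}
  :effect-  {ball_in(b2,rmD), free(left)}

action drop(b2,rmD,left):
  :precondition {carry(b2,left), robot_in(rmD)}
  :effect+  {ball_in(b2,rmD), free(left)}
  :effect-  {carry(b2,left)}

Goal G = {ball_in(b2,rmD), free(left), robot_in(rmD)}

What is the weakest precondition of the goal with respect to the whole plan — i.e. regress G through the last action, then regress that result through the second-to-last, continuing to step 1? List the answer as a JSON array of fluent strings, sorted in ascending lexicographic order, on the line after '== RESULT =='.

Regress step by step:
  through step 3 (drop(b2,rmD,left)): drop {ball_in(b2,rmD), free(left)}, keep {robot_in(rmD)}, require {carry(b2,left), robot_in(rmD)}
    → {carry(b2,left), robot_in(rmD)}
  through step 2 (pick(b2,rmD,left)): drop {carry(b2,left)}, keep {robot_in(rmD)}, require {ball_in(b2,rmD), free(left), robot_in(rmD)}
    → {ball_in(b2,rmD), free(left), robot_in(rmD)}
  through step 1 (go(rmB,rmD)): drop {robot_in(rmD)}, keep {ball_in(b2,rmD), free(left)}, require {robot_in(rmB)}
    → {ball_in(b2,rmD), free(left), robot_in(rmB)}

== RESULT ==
["ball_in(b2,rmD)", "free(left)", "robot_in(rmB)"]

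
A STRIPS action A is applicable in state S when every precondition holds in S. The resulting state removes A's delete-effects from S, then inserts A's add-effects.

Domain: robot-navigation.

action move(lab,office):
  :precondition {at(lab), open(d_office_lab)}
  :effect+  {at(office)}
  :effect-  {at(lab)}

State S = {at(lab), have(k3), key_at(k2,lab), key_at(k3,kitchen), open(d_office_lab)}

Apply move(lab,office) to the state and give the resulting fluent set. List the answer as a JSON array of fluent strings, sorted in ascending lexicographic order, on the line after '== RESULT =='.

Progress:
  pre ⊆ S: {at(lab), open(d_office_lab)} ⊆ S  — applicable
  S \ del = {have(k3), key_at(k2,lab), key_at(k3,kitchen), open(d_office_lab)}
  ∪ add   = {at(office), have(k3), key_at(k2,lab), key_at(k3,kitchen), open(d_office_lab)}

== RESULT ==
["at(office)", "have(k3)", "key_at(k2,lab)", "key_at(k3,kitchen)", "open(d_office_lab)"]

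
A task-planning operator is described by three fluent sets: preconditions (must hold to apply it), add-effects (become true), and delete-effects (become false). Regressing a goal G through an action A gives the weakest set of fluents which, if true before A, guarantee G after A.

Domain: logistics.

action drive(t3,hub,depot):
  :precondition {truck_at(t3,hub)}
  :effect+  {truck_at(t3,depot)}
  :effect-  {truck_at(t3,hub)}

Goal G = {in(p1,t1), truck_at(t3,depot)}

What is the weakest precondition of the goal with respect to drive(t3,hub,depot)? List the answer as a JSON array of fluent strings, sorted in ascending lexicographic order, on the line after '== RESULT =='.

Compute (G \ add) ∪ pre:
  G ∩ del = {}  (empty — regression defined)
  G \ add = {in(p1,t1), truck_at(t3,depot)} \ {truck_at(t3,depot)} = {in(p1,t1)}
  ∪ pre   = {in(p1,t1)} ∪ {truck_at(t3,hub)}
          = {in(p1,t1), truck_at(t3,hub)}

== RESULT ==
["in(p1,t1)", "truck_at(t3,hub)"]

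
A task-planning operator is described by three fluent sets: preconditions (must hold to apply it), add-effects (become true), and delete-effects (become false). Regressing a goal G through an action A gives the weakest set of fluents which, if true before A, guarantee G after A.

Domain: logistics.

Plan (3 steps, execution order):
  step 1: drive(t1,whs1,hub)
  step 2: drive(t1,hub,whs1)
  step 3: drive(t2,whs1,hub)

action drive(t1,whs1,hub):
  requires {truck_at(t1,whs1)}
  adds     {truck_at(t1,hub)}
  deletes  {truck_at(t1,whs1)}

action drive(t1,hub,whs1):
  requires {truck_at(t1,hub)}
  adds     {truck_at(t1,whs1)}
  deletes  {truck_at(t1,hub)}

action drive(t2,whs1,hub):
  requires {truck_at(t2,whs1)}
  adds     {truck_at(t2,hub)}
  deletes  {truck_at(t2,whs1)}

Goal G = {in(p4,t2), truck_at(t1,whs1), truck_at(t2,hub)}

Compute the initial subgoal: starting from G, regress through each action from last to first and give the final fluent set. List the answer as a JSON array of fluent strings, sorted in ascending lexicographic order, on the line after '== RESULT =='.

Work backward from the goal:
  through step 3 (drive(t2,whs1,hub)): drop {truck_at(t2,hub)}, keep {in(p4,t2), truck_at(t1,whs1)}, require {truck_at(t2,whs1)}
    → {in(p4,t2), truck_at(t1,whs1), truck_at(t2,whs1)}
  through step 2 (drive(t1,hub,whs1)): drop {truck_at(t1,whs1)}, keep {in(p4,t2), truck_at(t2,whs1)}, require {truck_at(t1,hub)}
    → {in(p4,t2), truck_at(t1,hub), truck_at(t2,whs1)}
  through step 1 (drive(t1,whs1,hub)): drop {truck_at(t1,hub)}, keep {in(p4,t2), truck_at(t2,whs1)}, require {truck_at(t1,whs1)}
    → {in(p4,t2), truck_at(t1,whs1), truck_at(t2,whs1)}

== RESULT ==
["in(p4,t2)", "truck_at(t1,whs1)", "truck_at(t2,whs1)"]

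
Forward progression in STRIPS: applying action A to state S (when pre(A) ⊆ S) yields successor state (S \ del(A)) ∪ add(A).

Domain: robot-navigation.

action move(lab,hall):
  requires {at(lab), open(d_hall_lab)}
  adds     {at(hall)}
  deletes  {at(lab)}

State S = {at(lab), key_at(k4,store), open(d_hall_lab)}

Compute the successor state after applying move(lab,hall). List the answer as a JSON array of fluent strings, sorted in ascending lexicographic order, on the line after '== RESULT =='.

Progress:
  pre ⊆ S: {at(lab), open(d_hall_lab)} ⊆ S  — applicable
  S \ del = {key_at(k4,store), open(d_hall_lab)}
  ∪ add   = {at(hall), key_at(k4,store), open(d_hall_lab)}

== RESULT ==
["at(hall)", "key_at(k4,store)", "open(d_hall_lab)"]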